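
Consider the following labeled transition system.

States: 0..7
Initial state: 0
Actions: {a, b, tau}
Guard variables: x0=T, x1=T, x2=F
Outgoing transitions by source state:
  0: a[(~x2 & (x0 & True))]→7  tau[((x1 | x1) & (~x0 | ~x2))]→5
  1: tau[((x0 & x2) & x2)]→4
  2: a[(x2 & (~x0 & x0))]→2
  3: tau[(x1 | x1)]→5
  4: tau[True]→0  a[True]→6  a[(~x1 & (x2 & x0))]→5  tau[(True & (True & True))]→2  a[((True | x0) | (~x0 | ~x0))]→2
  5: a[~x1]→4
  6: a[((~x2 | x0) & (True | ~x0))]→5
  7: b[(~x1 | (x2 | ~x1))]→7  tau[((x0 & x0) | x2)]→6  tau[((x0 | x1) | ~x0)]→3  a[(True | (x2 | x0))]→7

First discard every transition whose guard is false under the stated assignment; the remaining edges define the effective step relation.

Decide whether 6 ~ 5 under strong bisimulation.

Compute ~ classes (split until stable):
  P[0] = {{0,1,2,3,4,5,6,7}}
  P[1] = {{0,4,7},{1,2,5},{3},{6}}
  P[2] = {{0},{1,2,5},{3},{4},{6},{7}}
6 equivalence class(es) (converged in 3)
[6]={6}  [5]={1,2,5}

Answer: NOT BISIMILAR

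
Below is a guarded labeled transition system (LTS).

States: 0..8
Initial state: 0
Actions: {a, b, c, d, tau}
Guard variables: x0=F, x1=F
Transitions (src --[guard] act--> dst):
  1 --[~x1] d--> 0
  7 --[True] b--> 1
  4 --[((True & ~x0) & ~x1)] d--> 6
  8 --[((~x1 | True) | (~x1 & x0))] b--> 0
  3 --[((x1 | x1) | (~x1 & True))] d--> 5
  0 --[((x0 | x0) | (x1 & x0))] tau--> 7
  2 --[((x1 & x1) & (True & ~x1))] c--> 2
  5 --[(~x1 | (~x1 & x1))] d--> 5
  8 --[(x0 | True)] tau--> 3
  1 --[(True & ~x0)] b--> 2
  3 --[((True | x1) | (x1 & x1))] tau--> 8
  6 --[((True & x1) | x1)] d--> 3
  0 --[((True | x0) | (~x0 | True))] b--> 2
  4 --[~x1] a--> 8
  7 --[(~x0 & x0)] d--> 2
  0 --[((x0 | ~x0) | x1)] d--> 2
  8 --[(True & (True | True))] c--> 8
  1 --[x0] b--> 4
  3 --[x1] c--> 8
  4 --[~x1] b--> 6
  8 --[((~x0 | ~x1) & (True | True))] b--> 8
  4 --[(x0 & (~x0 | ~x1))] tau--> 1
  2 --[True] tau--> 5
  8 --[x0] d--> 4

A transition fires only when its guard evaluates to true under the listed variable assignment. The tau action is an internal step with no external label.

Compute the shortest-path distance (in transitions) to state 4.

Answer: UNREACHABLE

Analysis:
Breadth-first toward 4:
  depth 0: {0}
  depth 1: {2}
  depth 2: {5}
4 never appears.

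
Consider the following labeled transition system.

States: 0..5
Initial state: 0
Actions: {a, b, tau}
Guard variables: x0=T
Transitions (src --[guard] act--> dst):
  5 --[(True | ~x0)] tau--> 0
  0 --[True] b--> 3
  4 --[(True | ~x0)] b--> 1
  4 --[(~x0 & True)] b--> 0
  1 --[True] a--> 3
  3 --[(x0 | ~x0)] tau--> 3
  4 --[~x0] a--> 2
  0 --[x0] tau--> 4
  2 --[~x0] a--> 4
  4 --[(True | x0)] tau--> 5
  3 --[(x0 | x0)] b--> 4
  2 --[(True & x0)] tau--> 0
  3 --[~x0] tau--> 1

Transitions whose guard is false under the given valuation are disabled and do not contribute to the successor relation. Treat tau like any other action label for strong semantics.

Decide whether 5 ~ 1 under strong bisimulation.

Answer: NOT BISIMILAR

Working:
Compute ~ classes (split until stable):
  P[0] = {{0,1,2,3,4,5}}
  P[1] = {{0,3,4},{1},{2,5}}
  P[2] = {{0,3},{1},{2,5},{4}}
  P[3] = {{0},{1},{2,5},{3},{4}}
5 equivalence class(es) (converged in 4)
class of 5: {2,5}; class of 1: {1}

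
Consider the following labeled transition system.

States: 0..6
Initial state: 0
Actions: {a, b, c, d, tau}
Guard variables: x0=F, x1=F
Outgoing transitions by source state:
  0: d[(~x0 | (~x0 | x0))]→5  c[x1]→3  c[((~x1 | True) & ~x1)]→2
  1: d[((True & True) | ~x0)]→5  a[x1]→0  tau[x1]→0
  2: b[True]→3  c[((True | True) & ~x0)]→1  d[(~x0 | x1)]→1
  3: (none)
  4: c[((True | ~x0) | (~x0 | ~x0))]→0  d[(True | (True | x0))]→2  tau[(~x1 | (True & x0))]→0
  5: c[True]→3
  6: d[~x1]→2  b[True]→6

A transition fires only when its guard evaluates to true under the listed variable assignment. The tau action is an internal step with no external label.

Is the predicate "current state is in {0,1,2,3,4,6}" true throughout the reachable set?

Answer: INVARIANT VIOLATED at state 5

Trace:
Allowed set {0,1,2,3,4,6}
Reachable = {0,1,2,3,5}
  0: ok
  1: ok
  2: ok
  3: ok
  5: ✗ unsafe
counterexample path to 5: d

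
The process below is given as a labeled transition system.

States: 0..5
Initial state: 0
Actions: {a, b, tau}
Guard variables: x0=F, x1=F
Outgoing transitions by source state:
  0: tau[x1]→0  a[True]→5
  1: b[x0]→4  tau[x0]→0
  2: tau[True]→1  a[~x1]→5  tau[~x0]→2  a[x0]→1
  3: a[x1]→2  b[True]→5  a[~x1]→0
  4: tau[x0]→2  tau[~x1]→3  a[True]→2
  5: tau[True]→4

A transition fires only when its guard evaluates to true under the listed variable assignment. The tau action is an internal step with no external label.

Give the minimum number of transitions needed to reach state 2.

Answer: 3

Working:
BFS to 2:
  Layer 0: {0}
  Layer 1: {5}
  Layer 2: {4}
  Layer 3: {2,3}
2 enters at depth 3; path a·tau·a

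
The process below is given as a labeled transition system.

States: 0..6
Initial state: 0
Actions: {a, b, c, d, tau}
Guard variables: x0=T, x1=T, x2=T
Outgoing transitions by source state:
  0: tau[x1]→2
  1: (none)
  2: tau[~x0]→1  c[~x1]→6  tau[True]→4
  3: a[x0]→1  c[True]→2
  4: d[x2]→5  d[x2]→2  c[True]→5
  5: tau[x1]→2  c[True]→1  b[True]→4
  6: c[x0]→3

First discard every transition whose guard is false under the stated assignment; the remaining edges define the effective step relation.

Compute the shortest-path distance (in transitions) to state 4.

BFS to 4:
  Layer 0: {0}
  Layer 1: {2}
  Layer 2: {4}
first hit 4 at d=2 via tau·tau

Answer: 2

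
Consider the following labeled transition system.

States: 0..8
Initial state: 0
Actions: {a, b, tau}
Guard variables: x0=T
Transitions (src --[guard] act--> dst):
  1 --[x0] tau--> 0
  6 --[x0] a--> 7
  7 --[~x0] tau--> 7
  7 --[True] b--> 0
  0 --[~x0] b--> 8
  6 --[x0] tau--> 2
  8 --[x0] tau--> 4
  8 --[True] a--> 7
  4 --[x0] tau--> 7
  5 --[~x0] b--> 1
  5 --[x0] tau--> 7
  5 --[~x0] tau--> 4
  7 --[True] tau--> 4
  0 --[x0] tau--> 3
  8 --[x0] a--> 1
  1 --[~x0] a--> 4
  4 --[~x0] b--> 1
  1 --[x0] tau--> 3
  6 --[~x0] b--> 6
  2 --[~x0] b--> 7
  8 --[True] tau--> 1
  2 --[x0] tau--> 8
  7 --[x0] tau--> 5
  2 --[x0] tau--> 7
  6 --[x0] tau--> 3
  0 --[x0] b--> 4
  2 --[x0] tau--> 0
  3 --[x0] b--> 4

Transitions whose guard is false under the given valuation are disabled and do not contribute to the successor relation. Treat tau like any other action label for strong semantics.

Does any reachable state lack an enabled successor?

Reachable = {0,3,4,5,7}
  0: b→4  tau→3  [2 exit(s)]
  3: b→4  [1 exit(s)]
  4: tau→7  [1 exit(s)]
  5: tau→7  [1 exit(s)]
  7: b→0  tau→4  tau→5  [3 exit(s)]

Answer: DEADLOCK-FREE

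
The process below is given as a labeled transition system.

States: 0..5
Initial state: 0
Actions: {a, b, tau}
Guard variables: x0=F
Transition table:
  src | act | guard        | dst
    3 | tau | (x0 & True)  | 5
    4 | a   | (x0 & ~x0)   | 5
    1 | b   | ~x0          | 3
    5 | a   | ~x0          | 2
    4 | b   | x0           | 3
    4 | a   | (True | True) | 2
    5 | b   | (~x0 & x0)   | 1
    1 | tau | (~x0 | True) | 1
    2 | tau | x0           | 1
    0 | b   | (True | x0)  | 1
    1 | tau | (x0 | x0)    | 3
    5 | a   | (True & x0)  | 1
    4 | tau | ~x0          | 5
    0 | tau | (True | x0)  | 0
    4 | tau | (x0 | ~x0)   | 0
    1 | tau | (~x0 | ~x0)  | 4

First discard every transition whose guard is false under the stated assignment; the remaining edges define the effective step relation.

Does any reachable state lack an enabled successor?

Reach set: {0,1,2,3,4,5}
  0: b→1  tau→0  [2 exit(s)]
  1: b→3  tau→1  tau→4  [3 exit(s)]
  2: ∅  [STUCK]
  3: ∅  [STUCK]
  4: a→2  tau→0  tau→5  [3 exit(s)]
  5: a→2  [1 exit(s)]
Path to 2: b·tau·a

Answer: DEADLOCK at state 2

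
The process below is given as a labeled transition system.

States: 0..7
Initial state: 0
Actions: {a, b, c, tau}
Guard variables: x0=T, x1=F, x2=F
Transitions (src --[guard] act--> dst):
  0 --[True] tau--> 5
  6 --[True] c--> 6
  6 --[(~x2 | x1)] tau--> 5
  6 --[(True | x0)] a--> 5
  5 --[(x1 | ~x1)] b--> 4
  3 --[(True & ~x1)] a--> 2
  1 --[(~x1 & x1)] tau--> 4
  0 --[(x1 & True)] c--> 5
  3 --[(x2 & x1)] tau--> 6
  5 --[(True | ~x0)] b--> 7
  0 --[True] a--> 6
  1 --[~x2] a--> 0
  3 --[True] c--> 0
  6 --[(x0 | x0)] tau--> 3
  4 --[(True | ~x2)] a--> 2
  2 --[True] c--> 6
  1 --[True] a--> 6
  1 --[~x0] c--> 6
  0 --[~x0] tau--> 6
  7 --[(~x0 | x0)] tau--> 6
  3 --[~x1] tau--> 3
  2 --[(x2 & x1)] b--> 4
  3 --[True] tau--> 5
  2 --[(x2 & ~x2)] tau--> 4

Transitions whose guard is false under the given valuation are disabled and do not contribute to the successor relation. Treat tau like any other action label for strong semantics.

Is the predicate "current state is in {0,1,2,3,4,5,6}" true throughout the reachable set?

Answer: INVARIANT VIOLATED at state 7

Analysis:
Safe = {0,1,2,3,4,5,6}
Reachable = {0,2,3,4,5,6,7}
  0: safe
  2: safe
  3: safe
  4: safe
  5: safe
  6: safe
  7: outside
reach 7 via tau·b — violates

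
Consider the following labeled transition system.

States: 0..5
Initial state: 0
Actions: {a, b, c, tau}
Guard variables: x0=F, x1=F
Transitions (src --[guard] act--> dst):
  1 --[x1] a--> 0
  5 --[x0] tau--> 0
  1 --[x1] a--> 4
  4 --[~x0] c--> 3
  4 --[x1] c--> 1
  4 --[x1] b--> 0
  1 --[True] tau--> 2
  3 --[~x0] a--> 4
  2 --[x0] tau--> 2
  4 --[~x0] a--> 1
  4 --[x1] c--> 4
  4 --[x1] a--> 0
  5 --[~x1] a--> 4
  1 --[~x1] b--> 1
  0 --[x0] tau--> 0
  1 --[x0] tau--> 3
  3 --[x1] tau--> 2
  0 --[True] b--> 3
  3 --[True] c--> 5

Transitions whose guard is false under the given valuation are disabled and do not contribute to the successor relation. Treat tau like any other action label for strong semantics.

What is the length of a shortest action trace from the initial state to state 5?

Answer: 2

Analysis:
BFS to 5:
  Layer 0: {0}
  Layer 1: {3}
  Layer 2: {4,5}
depth(5)=2, e.g. b·c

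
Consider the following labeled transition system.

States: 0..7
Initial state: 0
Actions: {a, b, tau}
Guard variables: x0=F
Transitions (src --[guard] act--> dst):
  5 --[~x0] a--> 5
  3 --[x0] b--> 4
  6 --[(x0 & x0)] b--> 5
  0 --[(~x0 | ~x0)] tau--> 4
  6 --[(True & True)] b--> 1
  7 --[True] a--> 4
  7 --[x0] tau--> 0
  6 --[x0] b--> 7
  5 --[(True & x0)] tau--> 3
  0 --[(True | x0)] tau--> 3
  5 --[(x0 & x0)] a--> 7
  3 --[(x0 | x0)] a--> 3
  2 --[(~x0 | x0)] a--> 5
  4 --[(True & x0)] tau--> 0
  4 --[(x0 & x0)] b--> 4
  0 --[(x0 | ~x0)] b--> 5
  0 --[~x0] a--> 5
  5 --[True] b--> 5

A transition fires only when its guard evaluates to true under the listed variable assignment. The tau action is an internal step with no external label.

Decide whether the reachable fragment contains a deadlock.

Reachable = {0,3,4,5}
  0: a→5  b→5  tau→3  tau→4  [4 exit(s)]
  3: ∅  [deadlock]
  4: ∅  [deadlock]
  5: a→5  b→5  [2 exit(s)]
trace reaching 3: tau

Answer: DEADLOCK at state 3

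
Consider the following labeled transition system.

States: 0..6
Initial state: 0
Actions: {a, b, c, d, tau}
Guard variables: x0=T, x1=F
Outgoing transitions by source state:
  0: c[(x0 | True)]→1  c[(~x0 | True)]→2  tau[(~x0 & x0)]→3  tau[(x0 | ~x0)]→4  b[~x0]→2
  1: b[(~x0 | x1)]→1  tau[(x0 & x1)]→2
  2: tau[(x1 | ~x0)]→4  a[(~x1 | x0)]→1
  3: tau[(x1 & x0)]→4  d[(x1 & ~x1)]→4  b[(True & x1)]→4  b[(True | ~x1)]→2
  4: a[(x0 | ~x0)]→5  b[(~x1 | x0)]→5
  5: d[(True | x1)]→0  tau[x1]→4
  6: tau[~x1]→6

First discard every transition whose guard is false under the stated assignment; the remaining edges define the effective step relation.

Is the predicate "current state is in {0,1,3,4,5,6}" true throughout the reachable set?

Answer: INVARIANT VIOLATED at state 2

Analysis:
Safe = {0,1,3,4,5,6}
R = {0,1,2,4,5}
  0: ok
  1: ok
  2: outside
  4: ok
  5: ok
counterexample path to 2: c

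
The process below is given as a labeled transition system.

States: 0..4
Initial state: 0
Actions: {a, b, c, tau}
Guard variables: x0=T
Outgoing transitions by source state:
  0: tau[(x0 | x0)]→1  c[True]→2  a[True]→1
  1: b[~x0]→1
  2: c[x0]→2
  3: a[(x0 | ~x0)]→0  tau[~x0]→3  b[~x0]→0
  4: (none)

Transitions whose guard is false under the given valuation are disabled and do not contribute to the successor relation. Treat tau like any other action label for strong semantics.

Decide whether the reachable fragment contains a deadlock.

Answer: DEADLOCK at state 1

Working:
R = {0,1,2}
  0: a→1  c→2  tau→1  [3 out]
  1: ∅  [no exit]
  2: c→2  [1 out]
trace reaching 1: tau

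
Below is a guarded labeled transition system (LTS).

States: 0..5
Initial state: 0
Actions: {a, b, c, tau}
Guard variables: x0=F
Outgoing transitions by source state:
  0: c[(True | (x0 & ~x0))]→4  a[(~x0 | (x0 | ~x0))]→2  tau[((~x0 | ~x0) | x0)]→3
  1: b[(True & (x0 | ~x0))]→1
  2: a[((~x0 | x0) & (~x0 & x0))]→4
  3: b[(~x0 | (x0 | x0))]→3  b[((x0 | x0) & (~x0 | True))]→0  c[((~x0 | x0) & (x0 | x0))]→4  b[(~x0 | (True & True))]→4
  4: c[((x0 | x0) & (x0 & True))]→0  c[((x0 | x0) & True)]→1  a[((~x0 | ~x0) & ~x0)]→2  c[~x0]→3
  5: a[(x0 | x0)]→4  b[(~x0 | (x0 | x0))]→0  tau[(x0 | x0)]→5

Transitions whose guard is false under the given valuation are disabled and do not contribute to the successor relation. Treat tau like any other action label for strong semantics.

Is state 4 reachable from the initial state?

Answer: REACHABLE

Trace:
After dropping false guards: 9 live edges.
L0 = {0}
L1 = {2,3,4}  total {0,2,3,4}
R = {0,2,3,4}
witness 4: c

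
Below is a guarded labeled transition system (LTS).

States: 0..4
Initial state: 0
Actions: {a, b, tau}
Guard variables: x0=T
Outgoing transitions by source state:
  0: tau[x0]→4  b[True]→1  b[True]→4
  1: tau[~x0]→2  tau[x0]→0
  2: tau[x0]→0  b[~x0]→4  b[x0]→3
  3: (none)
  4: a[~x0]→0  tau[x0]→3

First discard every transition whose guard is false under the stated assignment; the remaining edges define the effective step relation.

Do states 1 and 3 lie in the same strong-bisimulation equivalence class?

Answer: NOT BISIMILAR

Analysis:
Bisimulation quotient by refinement:
  π0 = {{0,1,2,3,4}}
  π1 = {{0,2},{1,4},{3}}
  π2 = {{0},{1},{2},{3},{4}}
Fixed point at round 3; 5 class(es).
[1]={1}  [3]={3}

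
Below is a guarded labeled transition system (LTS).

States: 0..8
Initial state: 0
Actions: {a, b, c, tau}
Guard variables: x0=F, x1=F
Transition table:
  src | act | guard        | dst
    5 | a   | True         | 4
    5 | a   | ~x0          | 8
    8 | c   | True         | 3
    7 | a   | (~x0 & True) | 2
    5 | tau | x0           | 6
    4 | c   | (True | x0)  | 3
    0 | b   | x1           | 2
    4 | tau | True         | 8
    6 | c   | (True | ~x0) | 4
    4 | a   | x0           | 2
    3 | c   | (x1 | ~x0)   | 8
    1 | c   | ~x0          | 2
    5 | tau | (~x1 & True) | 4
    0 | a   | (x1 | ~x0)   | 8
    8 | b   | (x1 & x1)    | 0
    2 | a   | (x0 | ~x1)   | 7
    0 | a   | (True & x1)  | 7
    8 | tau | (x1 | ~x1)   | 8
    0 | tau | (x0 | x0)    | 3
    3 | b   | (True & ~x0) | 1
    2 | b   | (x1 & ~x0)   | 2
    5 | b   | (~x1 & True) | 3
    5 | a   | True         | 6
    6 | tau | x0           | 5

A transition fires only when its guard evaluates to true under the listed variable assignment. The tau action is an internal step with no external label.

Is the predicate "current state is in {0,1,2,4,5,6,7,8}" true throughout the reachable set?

Safe = {0,1,2,4,5,6,7,8}
R = {0,1,2,3,7,8}
  0: safe
  1: safe
  2: safe
  3: outside
  7: safe
  8: safe
witness against invariant: a·c → 3

Answer: INVARIANT VIOLATED at state 3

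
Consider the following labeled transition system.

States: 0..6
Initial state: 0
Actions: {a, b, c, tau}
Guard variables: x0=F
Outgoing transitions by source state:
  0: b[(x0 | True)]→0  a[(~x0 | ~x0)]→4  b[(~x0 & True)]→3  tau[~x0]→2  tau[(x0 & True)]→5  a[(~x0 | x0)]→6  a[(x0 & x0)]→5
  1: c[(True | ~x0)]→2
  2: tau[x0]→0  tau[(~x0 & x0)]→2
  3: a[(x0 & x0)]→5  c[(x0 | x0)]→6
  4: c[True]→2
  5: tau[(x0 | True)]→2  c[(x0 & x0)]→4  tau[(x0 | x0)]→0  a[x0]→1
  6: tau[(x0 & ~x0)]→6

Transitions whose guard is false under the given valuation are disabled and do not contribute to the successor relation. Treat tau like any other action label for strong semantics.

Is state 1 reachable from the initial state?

8 transition(s) survive guard evaluation.
L0 = {0}
L1 = {2,3,4,6}  cumulative {0,2,3,4,6}
Reach set: {0,2,3,4,6}

Answer: UNREACHABLE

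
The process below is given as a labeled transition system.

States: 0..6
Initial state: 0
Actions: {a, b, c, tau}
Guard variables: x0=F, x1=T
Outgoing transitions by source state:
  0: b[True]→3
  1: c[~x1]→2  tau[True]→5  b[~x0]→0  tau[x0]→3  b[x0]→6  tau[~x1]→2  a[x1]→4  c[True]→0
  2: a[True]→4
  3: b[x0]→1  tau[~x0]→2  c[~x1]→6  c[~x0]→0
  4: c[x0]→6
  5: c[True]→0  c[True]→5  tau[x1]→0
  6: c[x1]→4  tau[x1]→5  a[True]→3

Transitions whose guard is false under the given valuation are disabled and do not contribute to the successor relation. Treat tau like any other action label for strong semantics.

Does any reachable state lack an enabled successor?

Answer: DEADLOCK at state 4

Trace:
Reach set: {0,2,3,4}
  0: b→3  [deg 1]
  2: a→4  [deg 1]
  3: c→0  tau→2  [deg 2]
  4: ∅  [STUCK]
Path to 4: b·tau·a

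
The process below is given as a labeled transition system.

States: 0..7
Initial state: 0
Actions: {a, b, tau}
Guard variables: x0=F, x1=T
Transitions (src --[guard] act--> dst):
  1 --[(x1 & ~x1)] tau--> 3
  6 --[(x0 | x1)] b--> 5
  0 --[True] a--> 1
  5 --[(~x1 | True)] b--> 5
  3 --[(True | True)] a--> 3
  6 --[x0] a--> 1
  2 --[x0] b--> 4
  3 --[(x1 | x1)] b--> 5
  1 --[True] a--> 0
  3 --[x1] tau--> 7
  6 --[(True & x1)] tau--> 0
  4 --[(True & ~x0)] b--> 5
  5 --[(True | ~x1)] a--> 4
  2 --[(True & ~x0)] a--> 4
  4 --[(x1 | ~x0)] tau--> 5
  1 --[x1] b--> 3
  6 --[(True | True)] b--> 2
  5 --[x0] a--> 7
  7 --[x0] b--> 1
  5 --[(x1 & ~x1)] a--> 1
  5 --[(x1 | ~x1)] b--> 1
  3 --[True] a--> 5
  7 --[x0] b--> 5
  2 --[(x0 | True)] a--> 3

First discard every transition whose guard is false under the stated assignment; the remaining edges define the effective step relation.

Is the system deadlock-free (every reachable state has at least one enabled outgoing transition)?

Answer: DEADLOCK at state 7

Trace:
R = {0,1,3,4,5,7}
  0: a→1  [1 out]
  1: a→0  b→3  [2 out]
  3: a→3  a→5  b→5  tau→7  [4 out]
  4: b→5  tau→5  [2 out]
  5: a→4  b→1  b→5  [3 out]
  7: ∅  [no exit]
Path to 7: a·b·tau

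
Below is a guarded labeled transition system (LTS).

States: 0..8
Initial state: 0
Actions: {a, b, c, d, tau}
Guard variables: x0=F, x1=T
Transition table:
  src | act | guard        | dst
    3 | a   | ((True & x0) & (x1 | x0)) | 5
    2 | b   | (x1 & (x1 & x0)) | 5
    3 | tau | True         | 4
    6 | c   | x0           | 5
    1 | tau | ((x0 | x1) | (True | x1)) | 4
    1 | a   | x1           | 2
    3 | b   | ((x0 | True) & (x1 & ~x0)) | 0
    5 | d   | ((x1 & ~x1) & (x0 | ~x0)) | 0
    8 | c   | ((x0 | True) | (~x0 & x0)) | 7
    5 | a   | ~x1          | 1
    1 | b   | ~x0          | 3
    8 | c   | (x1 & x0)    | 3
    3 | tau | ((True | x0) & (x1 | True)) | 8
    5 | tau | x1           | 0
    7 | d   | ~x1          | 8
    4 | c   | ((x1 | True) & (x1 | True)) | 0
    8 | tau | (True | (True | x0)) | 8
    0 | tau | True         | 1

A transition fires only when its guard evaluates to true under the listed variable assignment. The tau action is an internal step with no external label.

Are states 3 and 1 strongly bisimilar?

Answer: NOT BISIMILAR

Trace:
Refine partition for ~:
  round 0: {{0,1,2,3,4,5,6,7,8}}
  round 1: {{0,5},{1},{2,6,7},{3},{4},{8}}
  round 2: {{0},{1},{2,6,7},{3},{4},{5},{8}}
7 equivalence class(es) (converged in 3)
[3]={3}  [1]={1}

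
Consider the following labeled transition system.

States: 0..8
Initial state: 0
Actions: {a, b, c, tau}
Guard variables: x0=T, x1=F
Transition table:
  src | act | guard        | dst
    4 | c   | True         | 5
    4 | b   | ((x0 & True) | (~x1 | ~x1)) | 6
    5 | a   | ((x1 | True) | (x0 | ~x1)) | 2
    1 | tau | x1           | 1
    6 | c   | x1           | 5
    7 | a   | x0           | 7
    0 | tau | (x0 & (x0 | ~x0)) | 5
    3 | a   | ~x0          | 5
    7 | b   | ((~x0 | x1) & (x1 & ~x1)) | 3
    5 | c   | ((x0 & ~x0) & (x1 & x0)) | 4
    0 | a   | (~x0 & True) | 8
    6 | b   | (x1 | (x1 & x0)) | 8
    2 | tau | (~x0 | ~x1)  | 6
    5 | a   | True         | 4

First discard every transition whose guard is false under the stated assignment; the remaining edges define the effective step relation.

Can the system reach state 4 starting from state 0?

After dropping false guards: 7 live edges.
Layer 0: {0}
Layer 1: {5}  total {0,5}
Layer 2: {2,4}  total {0,2,4,5}
Layer 3: {6}  total {0,2,4,5,6}
R = {0,2,4,5,6}
witness 4: tau·a

Answer: REACHABLE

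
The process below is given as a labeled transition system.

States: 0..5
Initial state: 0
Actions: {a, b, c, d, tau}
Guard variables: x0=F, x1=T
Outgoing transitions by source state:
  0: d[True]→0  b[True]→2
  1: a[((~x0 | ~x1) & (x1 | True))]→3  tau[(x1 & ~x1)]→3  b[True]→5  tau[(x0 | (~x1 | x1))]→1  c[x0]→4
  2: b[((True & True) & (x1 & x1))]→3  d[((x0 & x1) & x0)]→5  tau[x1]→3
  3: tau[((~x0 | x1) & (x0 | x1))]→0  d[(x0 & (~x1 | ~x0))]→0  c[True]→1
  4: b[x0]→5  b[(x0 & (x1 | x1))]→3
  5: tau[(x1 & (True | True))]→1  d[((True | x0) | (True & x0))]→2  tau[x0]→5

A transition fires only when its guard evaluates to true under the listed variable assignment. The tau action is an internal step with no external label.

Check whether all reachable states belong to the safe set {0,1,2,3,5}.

Safe = {0,1,2,3,5}
Reachable = {0,1,2,3,5}
  0: ✓
  1: ✓
  2: ✓
  3: ✓
  5: ✓

Answer: INVARIANT HOLDS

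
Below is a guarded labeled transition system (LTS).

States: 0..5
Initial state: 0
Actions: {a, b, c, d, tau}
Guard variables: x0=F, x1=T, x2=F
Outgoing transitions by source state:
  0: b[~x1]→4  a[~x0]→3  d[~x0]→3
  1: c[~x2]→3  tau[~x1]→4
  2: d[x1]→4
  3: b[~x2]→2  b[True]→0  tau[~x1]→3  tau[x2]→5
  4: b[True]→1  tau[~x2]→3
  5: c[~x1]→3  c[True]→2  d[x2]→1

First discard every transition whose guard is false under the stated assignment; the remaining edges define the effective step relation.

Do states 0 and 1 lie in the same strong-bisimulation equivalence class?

Refine partition for ~:
  round 0: {{0,1,2,3,4,5}}
  round 1: {{0},{1,5},{2},{3},{4}}
  round 2: {{0},{1},{2},{3},{4},{5}}
6 equivalence class(es) (converged in 3)
class of 0: {0}; class of 1: {1}

Answer: NOT BISIMILAR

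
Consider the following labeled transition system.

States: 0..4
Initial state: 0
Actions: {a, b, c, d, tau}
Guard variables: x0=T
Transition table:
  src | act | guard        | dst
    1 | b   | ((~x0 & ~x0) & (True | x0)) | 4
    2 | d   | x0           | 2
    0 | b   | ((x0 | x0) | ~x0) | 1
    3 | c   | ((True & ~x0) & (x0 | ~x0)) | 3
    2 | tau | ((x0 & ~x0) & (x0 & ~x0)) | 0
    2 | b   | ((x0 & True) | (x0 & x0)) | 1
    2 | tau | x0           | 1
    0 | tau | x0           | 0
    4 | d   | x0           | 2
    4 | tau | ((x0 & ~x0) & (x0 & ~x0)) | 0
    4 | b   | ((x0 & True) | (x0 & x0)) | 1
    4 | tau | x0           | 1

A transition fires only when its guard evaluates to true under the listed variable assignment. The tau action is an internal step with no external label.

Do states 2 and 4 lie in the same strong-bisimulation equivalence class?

Compute ~ classes (split until stable):
  P[0] = {{0,1,2,3,4}}
  P[1] = {{0},{1,3},{2,4}}
3 equivalence class(es) (converged in 2)
2∈{2,4}, 4∈{2,4}

Answer: BISIMILAR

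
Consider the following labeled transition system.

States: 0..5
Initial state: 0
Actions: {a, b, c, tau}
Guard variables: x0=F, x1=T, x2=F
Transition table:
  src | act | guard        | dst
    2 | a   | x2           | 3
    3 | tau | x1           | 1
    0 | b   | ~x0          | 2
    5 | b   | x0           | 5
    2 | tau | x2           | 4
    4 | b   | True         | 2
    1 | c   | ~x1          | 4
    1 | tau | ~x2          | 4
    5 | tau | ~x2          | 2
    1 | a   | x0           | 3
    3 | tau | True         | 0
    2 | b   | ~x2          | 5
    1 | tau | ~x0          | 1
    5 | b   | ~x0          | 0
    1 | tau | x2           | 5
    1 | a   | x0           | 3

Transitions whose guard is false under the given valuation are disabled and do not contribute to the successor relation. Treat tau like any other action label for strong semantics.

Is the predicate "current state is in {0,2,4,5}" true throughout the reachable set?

Answer: INVARIANT HOLDS

Analysis:
Inv-set: {0,2,4,5}
Reachable = {0,2,5}
  0: ✓
  2: ✓
  5: ✓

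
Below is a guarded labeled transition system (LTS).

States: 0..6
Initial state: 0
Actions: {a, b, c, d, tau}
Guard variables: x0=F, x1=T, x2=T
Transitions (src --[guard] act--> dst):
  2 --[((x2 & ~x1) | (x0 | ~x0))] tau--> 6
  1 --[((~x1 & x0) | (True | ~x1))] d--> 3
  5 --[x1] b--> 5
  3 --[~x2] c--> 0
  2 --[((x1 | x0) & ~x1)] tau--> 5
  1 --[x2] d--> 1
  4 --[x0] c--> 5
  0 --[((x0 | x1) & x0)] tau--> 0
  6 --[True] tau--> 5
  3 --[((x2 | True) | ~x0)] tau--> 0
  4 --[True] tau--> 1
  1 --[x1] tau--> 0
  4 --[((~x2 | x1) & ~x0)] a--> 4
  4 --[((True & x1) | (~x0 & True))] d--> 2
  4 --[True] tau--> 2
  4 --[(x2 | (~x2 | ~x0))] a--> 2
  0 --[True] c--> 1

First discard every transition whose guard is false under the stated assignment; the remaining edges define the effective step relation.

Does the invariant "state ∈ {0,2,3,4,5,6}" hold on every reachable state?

Allowed set {0,2,3,4,5,6}
Reach set: {0,1,3}
  0: safe
  1: outside
  3: safe
witness against invariant: c → 1

Answer: INVARIANT VIOLATED at state 1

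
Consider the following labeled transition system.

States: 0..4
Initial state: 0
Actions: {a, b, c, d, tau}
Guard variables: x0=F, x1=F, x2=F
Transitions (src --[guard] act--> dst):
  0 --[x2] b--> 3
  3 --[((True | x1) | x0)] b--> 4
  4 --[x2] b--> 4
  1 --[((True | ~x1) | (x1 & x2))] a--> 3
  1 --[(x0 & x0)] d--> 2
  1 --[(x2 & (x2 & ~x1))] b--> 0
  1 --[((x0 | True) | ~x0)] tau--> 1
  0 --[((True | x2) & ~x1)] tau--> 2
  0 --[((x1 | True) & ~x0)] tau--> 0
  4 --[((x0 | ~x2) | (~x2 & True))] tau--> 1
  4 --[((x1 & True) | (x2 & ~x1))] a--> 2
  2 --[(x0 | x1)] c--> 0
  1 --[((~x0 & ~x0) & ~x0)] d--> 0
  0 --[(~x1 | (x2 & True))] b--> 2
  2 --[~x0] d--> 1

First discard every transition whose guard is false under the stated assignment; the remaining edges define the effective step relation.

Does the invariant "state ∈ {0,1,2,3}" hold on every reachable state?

Allowed set {0,1,2,3}
Reachable = {0,1,2,3,4}
  0: ok
  1: ok
  2: ok
  3: ok
  4: ✗ unsafe
reach 4 via tau·d·a·b — violates

Answer: INVARIANT VIOLATED at state 4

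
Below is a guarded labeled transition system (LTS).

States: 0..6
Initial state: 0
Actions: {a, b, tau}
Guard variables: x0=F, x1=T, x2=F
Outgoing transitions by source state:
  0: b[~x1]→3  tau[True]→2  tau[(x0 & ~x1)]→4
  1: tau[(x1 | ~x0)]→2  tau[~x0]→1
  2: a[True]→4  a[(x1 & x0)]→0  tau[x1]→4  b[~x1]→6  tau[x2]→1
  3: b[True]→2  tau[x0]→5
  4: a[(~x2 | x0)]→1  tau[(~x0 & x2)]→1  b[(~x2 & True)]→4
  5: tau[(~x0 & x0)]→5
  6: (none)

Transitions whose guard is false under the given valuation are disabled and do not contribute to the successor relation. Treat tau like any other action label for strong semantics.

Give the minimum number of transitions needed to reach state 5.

Answer: UNREACHABLE

Working:
Breadth-first toward 5:
  L0 = {0}
  L1 = {2}
  L2 = {4}
  L3 = {1}
5 never appears.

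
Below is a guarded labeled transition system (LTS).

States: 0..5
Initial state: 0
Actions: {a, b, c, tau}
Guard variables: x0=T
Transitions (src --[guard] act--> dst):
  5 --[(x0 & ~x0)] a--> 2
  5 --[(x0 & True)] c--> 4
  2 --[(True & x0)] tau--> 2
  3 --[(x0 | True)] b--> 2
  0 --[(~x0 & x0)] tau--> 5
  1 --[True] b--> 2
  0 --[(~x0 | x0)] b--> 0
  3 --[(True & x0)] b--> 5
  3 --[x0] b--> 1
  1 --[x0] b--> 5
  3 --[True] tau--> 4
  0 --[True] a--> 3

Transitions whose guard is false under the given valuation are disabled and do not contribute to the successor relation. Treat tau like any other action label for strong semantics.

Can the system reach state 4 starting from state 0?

Answer: REACHABLE

Analysis:
After dropping false guards: 10 live edges.
depth 0: {0}
depth 1: {3}  now seen {0,3}
depth 2: {1,2,4,5}  now seen {0,1,2,3,4,5}
Reach set: {0,1,2,3,4,5}
witness 4: a·tau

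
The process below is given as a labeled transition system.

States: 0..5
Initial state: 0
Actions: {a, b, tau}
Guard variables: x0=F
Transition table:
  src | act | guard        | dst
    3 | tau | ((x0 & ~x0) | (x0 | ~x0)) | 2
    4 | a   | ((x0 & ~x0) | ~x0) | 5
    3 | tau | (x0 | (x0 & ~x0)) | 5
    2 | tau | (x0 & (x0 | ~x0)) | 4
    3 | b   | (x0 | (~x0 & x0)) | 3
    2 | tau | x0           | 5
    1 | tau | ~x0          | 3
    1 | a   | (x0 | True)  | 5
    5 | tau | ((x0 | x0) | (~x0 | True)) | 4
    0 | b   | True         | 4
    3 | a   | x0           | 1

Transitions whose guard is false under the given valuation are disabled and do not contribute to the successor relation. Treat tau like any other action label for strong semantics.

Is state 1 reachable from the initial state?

After dropping false guards: 6 live edges.
depth 0: {0}
depth 1: {4}  cumulative {0,4}
depth 2: {5}  cumulative {0,4,5}
Reachable = {0,4,5}

Answer: UNREACHABLE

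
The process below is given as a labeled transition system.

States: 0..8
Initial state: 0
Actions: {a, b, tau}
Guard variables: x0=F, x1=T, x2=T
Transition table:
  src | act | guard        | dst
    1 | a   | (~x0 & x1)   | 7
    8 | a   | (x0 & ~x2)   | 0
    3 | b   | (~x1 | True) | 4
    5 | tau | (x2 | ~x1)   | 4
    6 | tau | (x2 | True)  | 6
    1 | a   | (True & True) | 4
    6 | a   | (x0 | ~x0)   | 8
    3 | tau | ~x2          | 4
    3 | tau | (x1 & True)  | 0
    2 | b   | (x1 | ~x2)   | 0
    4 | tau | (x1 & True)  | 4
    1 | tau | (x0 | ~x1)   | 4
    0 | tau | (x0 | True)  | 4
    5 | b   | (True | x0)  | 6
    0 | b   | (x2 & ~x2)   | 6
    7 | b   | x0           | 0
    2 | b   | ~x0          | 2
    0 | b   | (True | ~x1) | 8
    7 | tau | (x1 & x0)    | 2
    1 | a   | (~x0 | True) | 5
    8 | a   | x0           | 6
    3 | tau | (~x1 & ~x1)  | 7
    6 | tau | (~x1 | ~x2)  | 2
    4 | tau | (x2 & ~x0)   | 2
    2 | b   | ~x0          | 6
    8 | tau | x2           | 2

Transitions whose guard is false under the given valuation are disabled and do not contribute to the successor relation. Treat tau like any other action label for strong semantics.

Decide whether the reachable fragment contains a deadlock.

Reach set: {0,2,4,6,8}
  0: b→8  tau→4  [deg 2]
  2: b→0  b→2  b→6  [deg 3]
  4: tau→2  tau→4  [deg 2]
  6: a→8  tau→6  [deg 2]
  8: tau→2  [deg 1]

Answer: DEADLOCK-FREE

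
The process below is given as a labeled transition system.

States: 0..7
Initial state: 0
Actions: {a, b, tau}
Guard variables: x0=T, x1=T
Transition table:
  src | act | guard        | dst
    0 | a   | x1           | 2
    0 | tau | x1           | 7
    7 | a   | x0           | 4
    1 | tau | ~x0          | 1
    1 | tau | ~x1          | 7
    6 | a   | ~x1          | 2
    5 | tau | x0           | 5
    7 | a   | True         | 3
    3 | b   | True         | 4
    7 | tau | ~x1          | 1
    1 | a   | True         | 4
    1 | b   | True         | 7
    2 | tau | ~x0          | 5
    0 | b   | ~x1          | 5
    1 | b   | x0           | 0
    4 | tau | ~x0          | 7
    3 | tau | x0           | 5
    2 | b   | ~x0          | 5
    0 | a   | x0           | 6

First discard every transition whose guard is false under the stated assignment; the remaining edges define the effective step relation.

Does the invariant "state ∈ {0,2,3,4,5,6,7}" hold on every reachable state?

Inv-set: {0,2,3,4,5,6,7}
Reach set: {0,2,3,4,5,6,7}
  0: ✓
  2: ✓
  3: ✓
  4: ✓
  5: ✓
  6: ✓
  7: ✓

Answer: INVARIANT HOLDS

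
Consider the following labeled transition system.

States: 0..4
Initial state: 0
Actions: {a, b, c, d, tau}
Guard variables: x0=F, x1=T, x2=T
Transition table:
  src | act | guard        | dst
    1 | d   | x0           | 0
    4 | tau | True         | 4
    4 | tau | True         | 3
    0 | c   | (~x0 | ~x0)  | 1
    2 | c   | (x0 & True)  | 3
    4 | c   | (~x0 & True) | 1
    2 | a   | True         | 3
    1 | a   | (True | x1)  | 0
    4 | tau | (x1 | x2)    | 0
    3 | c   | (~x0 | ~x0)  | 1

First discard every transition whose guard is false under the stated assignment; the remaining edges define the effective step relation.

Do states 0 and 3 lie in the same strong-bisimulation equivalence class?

Compute ~ classes (split until stable):
  P[0] = {{0,1,2,3,4}}
  P[1] = {{0,3},{1,2},{4}}
stable after 2 split(s): 3 block(s)
0∈{0,3}, 3∈{0,3}

Answer: BISIMILAR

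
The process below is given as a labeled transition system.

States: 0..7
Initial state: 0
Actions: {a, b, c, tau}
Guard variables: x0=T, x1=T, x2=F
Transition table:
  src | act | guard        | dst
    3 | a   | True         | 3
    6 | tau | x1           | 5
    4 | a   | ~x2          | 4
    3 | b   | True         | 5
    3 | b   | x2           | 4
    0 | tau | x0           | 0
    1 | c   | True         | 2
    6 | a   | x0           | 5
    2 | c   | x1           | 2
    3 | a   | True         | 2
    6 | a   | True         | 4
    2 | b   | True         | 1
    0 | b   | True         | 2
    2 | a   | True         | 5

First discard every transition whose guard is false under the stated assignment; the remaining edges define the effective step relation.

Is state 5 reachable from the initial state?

After dropping false guards: 13 live edges.
Layer 0: {0}
Layer 1: {2}  now seen {0,2}
Layer 2: {1,5}  now seen {0,1,2,5}
Reach set: {0,1,2,5}
Path to 5: b·a

Answer: REACHABLE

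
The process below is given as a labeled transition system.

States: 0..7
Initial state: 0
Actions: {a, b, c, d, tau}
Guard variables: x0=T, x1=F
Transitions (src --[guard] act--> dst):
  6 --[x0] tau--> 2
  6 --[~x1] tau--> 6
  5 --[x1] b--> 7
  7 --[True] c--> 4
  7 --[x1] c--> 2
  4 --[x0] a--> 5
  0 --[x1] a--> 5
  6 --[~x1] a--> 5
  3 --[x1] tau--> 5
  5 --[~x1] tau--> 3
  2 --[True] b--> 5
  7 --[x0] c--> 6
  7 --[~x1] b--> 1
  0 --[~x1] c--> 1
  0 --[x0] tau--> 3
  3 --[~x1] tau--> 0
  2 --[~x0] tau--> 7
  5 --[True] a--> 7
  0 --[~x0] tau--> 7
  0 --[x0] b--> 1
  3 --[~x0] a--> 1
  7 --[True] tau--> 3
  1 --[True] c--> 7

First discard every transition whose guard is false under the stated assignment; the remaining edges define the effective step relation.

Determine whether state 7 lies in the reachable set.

Guard filter leaves 16 enabled edge(s).
L0 = {0}
L1 = {1,3}  total {0,1,3}
L2 = {7}  total {0,1,3,7}
L3 = {4,6}  total {0,1,3,4,6,7}
L4 = {2,5}  total {0,1,2,3,4,5,6,7}
R = {0,1,2,3,4,5,6,7}
witness 7: c·c

Answer: REACHABLE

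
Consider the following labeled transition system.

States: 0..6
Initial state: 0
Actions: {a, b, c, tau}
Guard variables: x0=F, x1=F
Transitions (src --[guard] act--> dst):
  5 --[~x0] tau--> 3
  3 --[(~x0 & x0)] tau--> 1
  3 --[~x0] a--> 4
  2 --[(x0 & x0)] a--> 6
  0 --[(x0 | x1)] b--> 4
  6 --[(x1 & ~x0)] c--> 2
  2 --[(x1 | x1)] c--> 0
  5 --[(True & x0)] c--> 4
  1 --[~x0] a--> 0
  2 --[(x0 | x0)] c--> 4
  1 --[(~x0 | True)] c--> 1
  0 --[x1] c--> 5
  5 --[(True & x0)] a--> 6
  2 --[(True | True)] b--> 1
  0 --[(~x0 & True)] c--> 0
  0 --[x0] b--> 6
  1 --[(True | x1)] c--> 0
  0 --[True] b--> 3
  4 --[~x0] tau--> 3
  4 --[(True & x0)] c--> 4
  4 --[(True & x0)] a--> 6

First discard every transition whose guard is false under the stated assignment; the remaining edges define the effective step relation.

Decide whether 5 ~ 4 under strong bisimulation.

Compute ~ classes (split until stable):
  P[0] = {{0,1,2,3,4,5,6}}
  P[1] = {{0},{1},{2},{3},{4,5},{6}}
stable after 2 split(s): 6 block(s)
[5]={4,5}  [4]={4,5}

Answer: BISIMILAR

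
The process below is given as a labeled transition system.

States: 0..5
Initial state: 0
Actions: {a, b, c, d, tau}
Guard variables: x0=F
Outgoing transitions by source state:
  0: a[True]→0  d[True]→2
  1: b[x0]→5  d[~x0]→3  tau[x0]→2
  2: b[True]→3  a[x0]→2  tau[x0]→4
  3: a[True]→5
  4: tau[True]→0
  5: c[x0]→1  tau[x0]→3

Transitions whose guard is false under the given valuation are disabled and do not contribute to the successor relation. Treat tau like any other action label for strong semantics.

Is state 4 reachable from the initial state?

After dropping false guards: 6 live edges.
Layer 0: {0}
Layer 1: {2}  now seen {0,2}
Layer 2: {3}  now seen {0,2,3}
Layer 3: {5}  now seen {0,2,3,5}
Reach set: {0,2,3,5}

Answer: UNREACHABLE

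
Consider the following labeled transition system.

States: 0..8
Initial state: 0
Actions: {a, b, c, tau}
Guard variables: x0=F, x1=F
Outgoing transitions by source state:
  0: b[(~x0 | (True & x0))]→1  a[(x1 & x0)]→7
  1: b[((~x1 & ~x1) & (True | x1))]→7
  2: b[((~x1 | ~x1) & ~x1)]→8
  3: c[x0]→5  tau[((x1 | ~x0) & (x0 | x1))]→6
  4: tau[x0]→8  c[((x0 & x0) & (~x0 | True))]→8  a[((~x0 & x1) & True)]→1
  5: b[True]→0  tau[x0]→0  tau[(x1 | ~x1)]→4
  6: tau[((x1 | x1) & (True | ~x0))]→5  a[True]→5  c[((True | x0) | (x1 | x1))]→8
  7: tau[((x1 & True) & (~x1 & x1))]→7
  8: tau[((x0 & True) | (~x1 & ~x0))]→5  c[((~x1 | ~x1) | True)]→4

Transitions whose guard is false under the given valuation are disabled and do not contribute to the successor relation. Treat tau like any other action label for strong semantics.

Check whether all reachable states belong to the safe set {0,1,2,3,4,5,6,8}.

Answer: INVARIANT VIOLATED at state 7

Trace:
Safe = {0,1,2,3,4,5,6,8}
R = {0,1,7}
  0: ok
  1: ok
  7: outside
witness against invariant: b·b → 7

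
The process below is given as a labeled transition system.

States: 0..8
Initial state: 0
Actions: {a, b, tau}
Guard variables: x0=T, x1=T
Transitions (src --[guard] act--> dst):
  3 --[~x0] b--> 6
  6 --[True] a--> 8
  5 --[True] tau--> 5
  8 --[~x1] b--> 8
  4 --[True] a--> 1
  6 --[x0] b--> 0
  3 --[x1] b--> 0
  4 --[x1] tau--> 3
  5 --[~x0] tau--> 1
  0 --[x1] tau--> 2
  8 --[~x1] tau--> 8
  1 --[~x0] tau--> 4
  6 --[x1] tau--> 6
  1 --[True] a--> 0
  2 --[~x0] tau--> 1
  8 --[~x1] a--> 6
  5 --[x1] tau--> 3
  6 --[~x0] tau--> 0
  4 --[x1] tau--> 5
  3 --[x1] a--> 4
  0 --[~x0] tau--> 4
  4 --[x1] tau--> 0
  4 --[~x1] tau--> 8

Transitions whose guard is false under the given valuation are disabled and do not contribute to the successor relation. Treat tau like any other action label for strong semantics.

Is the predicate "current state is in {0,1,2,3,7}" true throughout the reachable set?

Allowed set {0,1,2,3,7}
Reachable = {0,2}
  0: ok
  2: ok

Answer: INVARIANT HOLDS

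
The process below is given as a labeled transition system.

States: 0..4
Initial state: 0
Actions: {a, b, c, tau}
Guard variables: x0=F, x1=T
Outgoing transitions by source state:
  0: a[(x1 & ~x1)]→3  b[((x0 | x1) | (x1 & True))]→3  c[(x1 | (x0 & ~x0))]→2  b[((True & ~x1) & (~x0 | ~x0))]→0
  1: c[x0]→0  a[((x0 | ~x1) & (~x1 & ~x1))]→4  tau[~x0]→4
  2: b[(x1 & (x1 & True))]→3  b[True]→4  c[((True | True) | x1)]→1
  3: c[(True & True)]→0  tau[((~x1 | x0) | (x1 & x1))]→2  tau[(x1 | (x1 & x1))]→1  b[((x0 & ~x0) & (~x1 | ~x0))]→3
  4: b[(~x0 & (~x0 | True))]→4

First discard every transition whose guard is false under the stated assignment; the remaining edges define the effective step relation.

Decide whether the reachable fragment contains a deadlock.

Answer: DEADLOCK-FREE

Trace:
R = {0,1,2,3,4}
  0: b→3  c→2  [2 exit(s)]
  1: tau→4  [1 exit(s)]
  2: b→3  b→4  c→1  [3 exit(s)]
  3: c→0  tau→1  tau→2  [3 exit(s)]
  4: b→4  [1 exit(s)]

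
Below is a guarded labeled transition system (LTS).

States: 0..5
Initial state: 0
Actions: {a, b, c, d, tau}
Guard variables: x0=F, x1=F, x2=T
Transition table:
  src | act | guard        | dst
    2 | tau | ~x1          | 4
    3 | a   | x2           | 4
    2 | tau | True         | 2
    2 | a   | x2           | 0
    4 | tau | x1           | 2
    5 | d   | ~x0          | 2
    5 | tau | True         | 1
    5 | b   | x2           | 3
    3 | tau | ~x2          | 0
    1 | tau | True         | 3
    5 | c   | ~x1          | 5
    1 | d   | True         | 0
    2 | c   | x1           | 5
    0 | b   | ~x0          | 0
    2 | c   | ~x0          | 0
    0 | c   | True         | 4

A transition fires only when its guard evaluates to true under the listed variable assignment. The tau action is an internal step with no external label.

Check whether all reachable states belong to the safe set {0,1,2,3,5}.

Answer: INVARIANT VIOLATED at state 4

Trace:
Inv-set: {0,1,2,3,5}
Reachable = {0,4}
  0: ok
  4: ✗ unsafe
witness against invariant: c → 4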